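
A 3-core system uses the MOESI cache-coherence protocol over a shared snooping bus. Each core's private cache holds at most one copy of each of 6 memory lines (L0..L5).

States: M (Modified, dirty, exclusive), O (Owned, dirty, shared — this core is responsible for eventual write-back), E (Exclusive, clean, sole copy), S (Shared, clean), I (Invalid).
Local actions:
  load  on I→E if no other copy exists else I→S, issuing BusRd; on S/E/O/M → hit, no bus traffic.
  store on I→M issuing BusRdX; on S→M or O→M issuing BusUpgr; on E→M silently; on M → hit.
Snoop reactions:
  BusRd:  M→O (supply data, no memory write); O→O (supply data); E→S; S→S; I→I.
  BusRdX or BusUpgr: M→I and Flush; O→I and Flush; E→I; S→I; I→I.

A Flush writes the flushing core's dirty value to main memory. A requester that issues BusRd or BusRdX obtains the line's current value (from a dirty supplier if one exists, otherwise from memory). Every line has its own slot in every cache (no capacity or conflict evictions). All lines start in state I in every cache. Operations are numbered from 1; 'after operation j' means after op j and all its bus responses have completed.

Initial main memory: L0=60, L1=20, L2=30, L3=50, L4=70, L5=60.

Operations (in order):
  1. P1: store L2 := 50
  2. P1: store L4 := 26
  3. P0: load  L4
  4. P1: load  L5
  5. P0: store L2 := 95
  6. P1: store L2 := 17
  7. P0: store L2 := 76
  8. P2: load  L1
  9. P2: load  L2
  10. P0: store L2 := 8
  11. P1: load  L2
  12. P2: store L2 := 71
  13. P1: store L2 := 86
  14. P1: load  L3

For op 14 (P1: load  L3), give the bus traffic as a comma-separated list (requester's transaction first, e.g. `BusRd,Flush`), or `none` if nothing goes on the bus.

[1] P1: store L2 := 50 | P0:I, P1:M(50), P2:I | bus: BusRdX
[2] P1: store L4 := 26 | P0:I, P1:M(26), P2:I | bus: BusRdX
[3] P0: load  L4 | P0:S(26), P1:O(26), P2:I | bus: BusRd
[4] P1: load  L5 | P0:I, P1:E(60), P2:I | bus: BusRd
[5] P0: store L2 := 95 | P0:M(95), P1:I, P2:I | bus: BusRdX,Flush
[6] P1: store L2 := 17 | P0:I, P1:M(17), P2:I | bus: BusRdX,Flush
[7] P0: store L2 := 76 | P0:M(76), P1:I, P2:I | bus: BusRdX,Flush
[8] P2: load  L1 | P0:I, P1:I, P2:E(20) | bus: BusRd
[9] P2: load  L2 | P0:O(76), P1:I, P2:S(76) | bus: BusRd
[10] P0: store L2 := 8 | P0:M(8), P1:I, P2:I | bus: BusUpgr
[11] P1: load  L2 | P0:O(8), P1:S(8), P2:I | bus: BusRd
[12] P2: store L2 := 71 | P0:I, P1:I, P2:M(71) | bus: BusRdX,Flush
[13] P1: store L2 := 86 | P0:I, P1:M(86), P2:I | bus: BusRdX,Flush
[14] P1: load  L3 | P0:I, P1:E(50), P2:I | bus: BusRd

bus = BusRd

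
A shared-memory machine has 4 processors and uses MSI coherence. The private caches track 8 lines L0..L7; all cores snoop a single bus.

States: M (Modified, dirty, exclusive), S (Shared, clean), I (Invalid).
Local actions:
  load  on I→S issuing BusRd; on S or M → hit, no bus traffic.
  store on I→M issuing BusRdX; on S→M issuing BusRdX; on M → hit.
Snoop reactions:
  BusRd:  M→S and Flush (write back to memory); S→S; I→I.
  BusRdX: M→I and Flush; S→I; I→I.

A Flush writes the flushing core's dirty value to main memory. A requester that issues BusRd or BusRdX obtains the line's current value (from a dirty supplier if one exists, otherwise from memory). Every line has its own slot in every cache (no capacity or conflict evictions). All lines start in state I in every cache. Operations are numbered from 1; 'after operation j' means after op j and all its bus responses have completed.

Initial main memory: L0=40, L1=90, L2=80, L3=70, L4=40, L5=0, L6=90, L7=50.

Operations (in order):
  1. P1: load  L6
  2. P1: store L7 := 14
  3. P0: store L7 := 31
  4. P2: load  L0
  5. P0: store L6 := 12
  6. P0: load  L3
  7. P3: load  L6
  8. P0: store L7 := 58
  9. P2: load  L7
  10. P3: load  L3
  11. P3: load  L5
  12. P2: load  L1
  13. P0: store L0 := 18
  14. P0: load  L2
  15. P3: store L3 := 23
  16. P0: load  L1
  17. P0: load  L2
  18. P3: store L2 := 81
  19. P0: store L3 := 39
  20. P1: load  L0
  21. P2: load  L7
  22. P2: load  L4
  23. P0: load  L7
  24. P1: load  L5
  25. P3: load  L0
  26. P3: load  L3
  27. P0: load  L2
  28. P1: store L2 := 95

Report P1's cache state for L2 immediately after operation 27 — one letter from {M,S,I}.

state = I

1. P1: load  L6  bus=[BusRd]  L6: P0=I P1=S P2=I P3=I  mem[L6]=90
2. P1: store L7 := 14  bus=[BusRdX]  L7: P0=I P1=M P2=I P3=I  mem[L7]=50
3. P0: store L7 := 31  bus=[BusRdX,Flush]  L7: P0=M P1=I P2=I P3=I  mem[L7]=14
4. P2: load  L0  bus=[BusRd]  L0: P0=I P1=I P2=S P3=I  mem[L0]=40
5. P0: store L6 := 12  bus=[BusRdX]  L6: P0=M P1=I P2=I P3=I  mem[L6]=90
6. P0: load  L3  bus=[BusRd]  L3: P0=S P1=I P2=I P3=I  mem[L3]=70
7. P3: load  L6  bus=[BusRd,Flush]  L6: P0=S P1=I P2=I P3=S  mem[L6]=12
8. P0: store L7 := 58  bus=[-]  L7: P0=M P1=I P2=I P3=I  mem[L7]=14
9. P2: load  L7  bus=[BusRd,Flush]  L7: P0=S P1=I P2=S P3=I  mem[L7]=58
10. P3: load  L3  bus=[BusRd]  L3: P0=S P1=I P2=I P3=S  mem[L3]=70
11. P3: load  L5  bus=[BusRd]  L5: P0=I P1=I P2=I P3=S  mem[L5]=0
12. P2: load  L1  bus=[BusRd]  L1: P0=I P1=I P2=S P3=I  mem[L1]=90
13. P0: store L0 := 18  bus=[BusRdX]  L0: P0=M P1=I P2=I P3=I  mem[L0]=40
14. P0: load  L2  bus=[BusRd]  L2: P0=S P1=I P2=I P3=I  mem[L2]=80
15. P3: store L3 := 23  bus=[BusRdX]  L3: P0=I P1=I P2=I P3=M  mem[L3]=70
16. P0: load  L1  bus=[BusRd]  L1: P0=S P1=I P2=S P3=I  mem[L1]=90
17. P0: load  L2  bus=[-]  L2: P0=S P1=I P2=I P3=I  mem[L2]=80
18. P3: store L2 := 81  bus=[BusRdX]  L2: P0=I P1=I P2=I P3=M  mem[L2]=80
19. P0: store L3 := 39  bus=[BusRdX,Flush]  L3: P0=M P1=I P2=I P3=I  mem[L3]=23
20. P1: load  L0  bus=[BusRd,Flush]  L0: P0=S P1=S P2=I P3=I  mem[L0]=18
21. P2: load  L7  bus=[-]  L7: P0=S P1=I P2=S P3=I  mem[L7]=58
22. P2: load  L4  bus=[BusRd]  L4: P0=I P1=I P2=S P3=I  mem[L4]=40
23. P0: load  L7  bus=[-]  L7: P0=S P1=I P2=S P3=I  mem[L7]=58
24. P1: load  L5  bus=[BusRd]  L5: P0=I P1=S P2=I P3=S  mem[L5]=0
25. P3: load  L0  bus=[BusRd]  L0: P0=S P1=S P2=I P3=S  mem[L0]=18
26. P3: load  L3  bus=[BusRd,Flush]  L3: P0=S P1=I P2=I P3=S  mem[L3]=39
27. P0: load  L2  bus=[BusRd,Flush]  L2: P0=S P1=I P2=I P3=S  mem[L2]=81
28. P1: store L2 := 95  bus=[BusRdX]  L2: P0=I P1=M P2=I P3=I  mem[L2]=81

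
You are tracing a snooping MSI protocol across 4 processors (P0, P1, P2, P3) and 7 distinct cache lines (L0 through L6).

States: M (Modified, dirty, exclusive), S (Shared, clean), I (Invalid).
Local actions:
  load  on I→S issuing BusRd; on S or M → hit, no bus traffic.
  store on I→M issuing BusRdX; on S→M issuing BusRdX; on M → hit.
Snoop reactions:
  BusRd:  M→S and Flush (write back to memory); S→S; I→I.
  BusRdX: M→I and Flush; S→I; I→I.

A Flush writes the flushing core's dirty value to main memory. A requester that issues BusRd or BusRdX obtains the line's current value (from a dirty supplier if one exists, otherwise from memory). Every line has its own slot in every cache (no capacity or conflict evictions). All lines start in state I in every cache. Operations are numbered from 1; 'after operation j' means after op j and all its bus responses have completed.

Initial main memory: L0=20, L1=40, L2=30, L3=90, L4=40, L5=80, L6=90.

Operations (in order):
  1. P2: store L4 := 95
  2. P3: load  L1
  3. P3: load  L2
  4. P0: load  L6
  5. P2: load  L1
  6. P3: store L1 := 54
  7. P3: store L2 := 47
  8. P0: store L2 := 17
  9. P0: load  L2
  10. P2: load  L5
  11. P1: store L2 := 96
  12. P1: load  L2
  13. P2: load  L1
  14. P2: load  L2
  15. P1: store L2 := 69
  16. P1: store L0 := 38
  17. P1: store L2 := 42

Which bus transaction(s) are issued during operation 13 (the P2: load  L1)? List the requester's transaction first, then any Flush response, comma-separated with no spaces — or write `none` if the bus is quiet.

bus = BusRd,Flush

[1] P2: store L4 := 95 | P0:I, P1:I, P2:M(95), P3:I | bus: BusRdX
[2] P3: load  L1 | P0:I, P1:I, P2:I, P3:S(40) | bus: BusRd
[3] P3: load  L2 | P0:I, P1:I, P2:I, P3:S(30) | bus: BusRd
[4] P0: load  L6 | P0:S(90), P1:I, P2:I, P3:I | bus: BusRd
[5] P2: load  L1 | P0:I, P1:I, P2:S(40), P3:S(40) | bus: BusRd
[6] P3: store L1 := 54 | P0:I, P1:I, P2:I, P3:M(54) | bus: BusRdX
[7] P3: store L2 := 47 | P0:I, P1:I, P2:I, P3:M(47) | bus: BusRdX
[8] P0: store L2 := 17 | P0:M(17), P1:I, P2:I, P3:I | bus: BusRdX,Flush
[9] P0: load  L2 | P0:M(17), P1:I, P2:I, P3:I | bus: none
[10] P2: load  L5 | P0:I, P1:I, P2:S(80), P3:I | bus: BusRd
[11] P1: store L2 := 96 | P0:I, P1:M(96), P2:I, P3:I | bus: BusRdX,Flush
[12] P1: load  L2 | P0:I, P1:M(96), P2:I, P3:I | bus: none
[13] P2: load  L1 | P0:I, P1:I, P2:S(54), P3:S(54) | bus: BusRd,Flush
[14] P2: load  L2 | P0:I, P1:S(96), P2:S(96), P3:I | bus: BusRd,Flush
[15] P1: store L2 := 69 | P0:I, P1:M(69), P2:I, P3:I | bus: BusRdX
[16] P1: store L0 := 38 | P0:I, P1:M(38), P2:I, P3:I | bus: BusRdX
[17] P1: store L2 := 42 | P0:I, P1:M(42), P2:I, P3:I | bus: none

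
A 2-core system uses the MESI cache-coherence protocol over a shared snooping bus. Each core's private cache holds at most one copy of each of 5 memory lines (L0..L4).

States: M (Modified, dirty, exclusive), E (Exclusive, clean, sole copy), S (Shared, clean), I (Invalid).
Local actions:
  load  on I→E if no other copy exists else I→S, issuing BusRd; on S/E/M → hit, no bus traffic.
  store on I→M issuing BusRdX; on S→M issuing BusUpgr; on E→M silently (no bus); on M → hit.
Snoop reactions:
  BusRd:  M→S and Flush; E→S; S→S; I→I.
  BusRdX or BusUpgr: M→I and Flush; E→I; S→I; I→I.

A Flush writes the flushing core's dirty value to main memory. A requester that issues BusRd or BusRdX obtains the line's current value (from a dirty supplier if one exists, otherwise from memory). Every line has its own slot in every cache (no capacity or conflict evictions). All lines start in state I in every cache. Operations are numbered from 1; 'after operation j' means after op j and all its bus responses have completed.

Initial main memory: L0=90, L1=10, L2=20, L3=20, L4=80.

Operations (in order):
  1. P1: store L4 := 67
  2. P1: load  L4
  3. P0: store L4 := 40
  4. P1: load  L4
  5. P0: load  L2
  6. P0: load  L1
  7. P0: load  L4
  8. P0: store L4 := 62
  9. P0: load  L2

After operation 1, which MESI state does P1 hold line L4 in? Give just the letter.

state = M

1. P1: store L4 := 67  bus=[BusRdX]  L4: P0=I P1=M  mem[L4]=80
2. P1: load  L4  bus=[-]  L4: P0=I P1=M  mem[L4]=80
3. P0: store L4 := 40  bus=[BusRdX,Flush]  L4: P0=M P1=I  mem[L4]=67
4. P1: load  L4  bus=[BusRd,Flush]  L4: P0=S P1=S  mem[L4]=40
5. P0: load  L2  bus=[BusRd]  L2: P0=E P1=I  mem[L2]=20
6. P0: load  L1  bus=[BusRd]  L1: P0=E P1=I  mem[L1]=10
7. P0: load  L4  bus=[-]  L4: P0=S P1=S  mem[L4]=40
8. P0: store L4 := 62  bus=[BusUpgr]  L4: P0=M P1=I  mem[L4]=40
9. P0: load  L2  bus=[-]  L2: P0=E P1=I  mem[L2]=20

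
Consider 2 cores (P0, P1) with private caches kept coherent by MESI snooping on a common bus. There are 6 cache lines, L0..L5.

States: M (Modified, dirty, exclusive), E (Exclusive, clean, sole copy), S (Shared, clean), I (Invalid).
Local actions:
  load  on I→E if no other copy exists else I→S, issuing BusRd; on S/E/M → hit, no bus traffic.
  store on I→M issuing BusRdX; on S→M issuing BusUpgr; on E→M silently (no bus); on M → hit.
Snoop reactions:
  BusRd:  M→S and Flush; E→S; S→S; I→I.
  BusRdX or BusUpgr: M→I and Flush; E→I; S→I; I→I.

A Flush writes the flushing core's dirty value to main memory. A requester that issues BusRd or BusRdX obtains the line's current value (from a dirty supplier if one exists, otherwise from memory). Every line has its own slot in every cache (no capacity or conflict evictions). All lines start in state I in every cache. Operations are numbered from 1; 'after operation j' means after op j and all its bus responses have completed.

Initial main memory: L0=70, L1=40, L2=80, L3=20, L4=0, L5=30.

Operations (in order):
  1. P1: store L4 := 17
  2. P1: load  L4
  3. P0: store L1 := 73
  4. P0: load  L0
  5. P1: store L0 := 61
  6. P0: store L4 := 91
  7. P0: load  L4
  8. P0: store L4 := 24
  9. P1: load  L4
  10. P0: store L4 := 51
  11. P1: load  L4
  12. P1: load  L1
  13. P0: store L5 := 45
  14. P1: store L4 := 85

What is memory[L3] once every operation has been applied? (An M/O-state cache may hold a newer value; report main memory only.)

1. P1: store L4 := 17  bus=[BusRdX]  L4: P0=I P1=M  mem[L4]=0
2. P1: load  L4  bus=[-]  L4: P0=I P1=M  mem[L4]=0
3. P0: store L1 := 73  bus=[BusRdX]  L1: P0=M P1=I  mem[L1]=40
4. P0: load  L0  bus=[BusRd]  L0: P0=E P1=I  mem[L0]=70
5. P1: store L0 := 61  bus=[BusRdX]  L0: P0=I P1=M  mem[L0]=70
6. P0: store L4 := 91  bus=[BusRdX,Flush]  L4: P0=M P1=I  mem[L4]=17
7. P0: load  L4  bus=[-]  L4: P0=M P1=I  mem[L4]=17
8. P0: store L4 := 24  bus=[-]  L4: P0=M P1=I  mem[L4]=17
9. P1: load  L4  bus=[BusRd,Flush]  L4: P0=S P1=S  mem[L4]=24
10. P0: store L4 := 51  bus=[BusUpgr]  L4: P0=M P1=I  mem[L4]=24
11. P1: load  L4  bus=[BusRd,Flush]  L4: P0=S P1=S  mem[L4]=51
12. P1: load  L1  bus=[BusRd,Flush]  L1: P0=S P1=S  mem[L1]=73
13. P0: store L5 := 45  bus=[BusRdX]  L5: P0=M P1=I  mem[L5]=30
14. P1: store L4 := 85  bus=[BusUpgr]  L4: P0=I P1=M  mem[L4]=51

memory[L3] = 20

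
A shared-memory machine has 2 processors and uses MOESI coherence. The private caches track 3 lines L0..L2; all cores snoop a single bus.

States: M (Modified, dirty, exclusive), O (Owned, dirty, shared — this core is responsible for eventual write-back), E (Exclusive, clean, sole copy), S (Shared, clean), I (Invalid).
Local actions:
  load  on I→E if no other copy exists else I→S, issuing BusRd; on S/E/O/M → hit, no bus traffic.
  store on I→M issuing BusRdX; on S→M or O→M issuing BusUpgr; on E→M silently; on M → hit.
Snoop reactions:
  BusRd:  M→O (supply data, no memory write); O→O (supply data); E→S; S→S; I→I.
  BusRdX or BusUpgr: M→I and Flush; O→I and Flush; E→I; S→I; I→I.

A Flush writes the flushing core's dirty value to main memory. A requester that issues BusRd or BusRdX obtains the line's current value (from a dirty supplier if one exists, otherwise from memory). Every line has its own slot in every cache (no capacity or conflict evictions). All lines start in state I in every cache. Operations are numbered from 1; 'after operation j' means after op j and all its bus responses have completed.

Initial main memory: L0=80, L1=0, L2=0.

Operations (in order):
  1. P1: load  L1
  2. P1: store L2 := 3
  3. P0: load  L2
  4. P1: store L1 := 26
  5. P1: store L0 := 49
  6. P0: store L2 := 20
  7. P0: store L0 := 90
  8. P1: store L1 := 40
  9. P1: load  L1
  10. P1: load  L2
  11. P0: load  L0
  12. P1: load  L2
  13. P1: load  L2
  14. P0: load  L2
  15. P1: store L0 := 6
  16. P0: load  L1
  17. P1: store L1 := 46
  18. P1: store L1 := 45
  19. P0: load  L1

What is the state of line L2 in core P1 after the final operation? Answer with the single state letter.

state = S

step 1: P1: load  L1  ⟶  IE  (L1)  txn=BusRd  M[L1]=0
step 2: P1: store L2 := 3  ⟶  IM  (L2)  txn=BusRdX  M[L2]=0
step 3: P0: load  L2  ⟶  SO  (L2)  txn=BusRd  M[L2]=0
step 4: P1: store L1 := 26  ⟶  IM  (L1)  txn=∅  M[L1]=0
step 5: P1: store L0 := 49  ⟶  IM  (L0)  txn=BusRdX  M[L0]=80
step 6: P0: store L2 := 20  ⟶  MI  (L2)  txn=BusUpgr+Flush  M[L2]=3
step 7: P0: store L0 := 90  ⟶  MI  (L0)  txn=BusRdX+Flush  M[L0]=49
step 8: P1: store L1 := 40  ⟶  IM  (L1)  txn=∅  M[L1]=0
step 9: P1: load  L1  ⟶  IM  (L1)  txn=∅  M[L1]=0
step 10: P1: load  L2  ⟶  OS  (L2)  txn=BusRd  M[L2]=3
step 11: P0: load  L0  ⟶  MI  (L0)  txn=∅  M[L0]=49
step 12: P1: load  L2  ⟶  OS  (L2)  txn=∅  M[L2]=3
step 13: P1: load  L2  ⟶  OS  (L2)  txn=∅  M[L2]=3
step 14: P0: load  L2  ⟶  OS  (L2)  txn=∅  M[L2]=3
step 15: P1: store L0 := 6  ⟶  IM  (L0)  txn=BusRdX+Flush  M[L0]=90
step 16: P0: load  L1  ⟶  SO  (L1)  txn=BusRd  M[L1]=0
step 17: P1: store L1 := 46  ⟶  IM  (L1)  txn=BusUpgr  M[L1]=0
step 18: P1: store L1 := 45  ⟶  IM  (L1)  txn=∅  M[L1]=0
step 19: P0: load  L1  ⟶  SO  (L1)  txn=BusRd  M[L1]=0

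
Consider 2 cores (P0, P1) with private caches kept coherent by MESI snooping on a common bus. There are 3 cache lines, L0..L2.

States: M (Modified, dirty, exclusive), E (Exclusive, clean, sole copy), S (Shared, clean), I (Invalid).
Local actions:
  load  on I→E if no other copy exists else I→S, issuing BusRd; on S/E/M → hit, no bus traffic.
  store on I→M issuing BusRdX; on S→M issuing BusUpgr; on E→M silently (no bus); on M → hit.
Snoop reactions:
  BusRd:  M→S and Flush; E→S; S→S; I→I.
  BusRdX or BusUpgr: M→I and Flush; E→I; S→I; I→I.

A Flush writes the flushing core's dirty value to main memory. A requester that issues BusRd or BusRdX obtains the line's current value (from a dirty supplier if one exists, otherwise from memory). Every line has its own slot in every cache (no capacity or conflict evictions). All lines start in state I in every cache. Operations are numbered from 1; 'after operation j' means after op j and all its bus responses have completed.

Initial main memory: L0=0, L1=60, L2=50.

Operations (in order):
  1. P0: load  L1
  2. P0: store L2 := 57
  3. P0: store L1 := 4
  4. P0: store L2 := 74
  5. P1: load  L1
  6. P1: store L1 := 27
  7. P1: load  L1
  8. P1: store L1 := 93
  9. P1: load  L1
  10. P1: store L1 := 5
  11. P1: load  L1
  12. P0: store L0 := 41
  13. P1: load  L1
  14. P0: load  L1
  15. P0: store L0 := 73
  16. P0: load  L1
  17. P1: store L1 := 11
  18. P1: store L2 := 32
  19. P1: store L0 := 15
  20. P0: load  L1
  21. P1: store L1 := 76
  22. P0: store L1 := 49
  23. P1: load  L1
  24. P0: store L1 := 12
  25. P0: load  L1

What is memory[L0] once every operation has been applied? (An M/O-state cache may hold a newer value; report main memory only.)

memory[L0] = 73

1. P0: load  L1  bus=[BusRd]  L1: P0=E P1=I  mem[L1]=60
2. P0: store L2 := 57  bus=[BusRdX]  L2: P0=M P1=I  mem[L2]=50
3. P0: store L1 := 4  bus=[-]  L1: P0=M P1=I  mem[L1]=60
4. P0: store L2 := 74  bus=[-]  L2: P0=M P1=I  mem[L2]=50
5. P1: load  L1  bus=[BusRd,Flush]  L1: P0=S P1=S  mem[L1]=4
6. P1: store L1 := 27  bus=[BusUpgr]  L1: P0=I P1=M  mem[L1]=4
7. P1: load  L1  bus=[-]  L1: P0=I P1=M  mem[L1]=4
8. P1: store L1 := 93  bus=[-]  L1: P0=I P1=M  mem[L1]=4
9. P1: load  L1  bus=[-]  L1: P0=I P1=M  mem[L1]=4
10. P1: store L1 := 5  bus=[-]  L1: P0=I P1=M  mem[L1]=4
11. P1: load  L1  bus=[-]  L1: P0=I P1=M  mem[L1]=4
12. P0: store L0 := 41  bus=[BusRdX]  L0: P0=M P1=I  mem[L0]=0
13. P1: load  L1  bus=[-]  L1: P0=I P1=M  mem[L1]=4
14. P0: load  L1  bus=[BusRd,Flush]  L1: P0=S P1=S  mem[L1]=5
15. P0: store L0 := 73  bus=[-]  L0: P0=M P1=I  mem[L0]=0
16. P0: load  L1  bus=[-]  L1: P0=S P1=S  mem[L1]=5
17. P1: store L1 := 11  bus=[BusUpgr]  L1: P0=I P1=M  mem[L1]=5
18. P1: store L2 := 32  bus=[BusRdX,Flush]  L2: P0=I P1=M  mem[L2]=74
19. P1: store L0 := 15  bus=[BusRdX,Flush]  L0: P0=I P1=M  mem[L0]=73
20. P0: load  L1  bus=[BusRd,Flush]  L1: P0=S P1=S  mem[L1]=11
21. P1: store L1 := 76  bus=[BusUpgr]  L1: P0=I P1=M  mem[L1]=11
22. P0: store L1 := 49  bus=[BusRdX,Flush]  L1: P0=M P1=I  mem[L1]=76
23. P1: load  L1  bus=[BusRd,Flush]  L1: P0=S P1=S  mem[L1]=49
24. P0: store L1 := 12  bus=[BusUpgr]  L1: P0=M P1=I  mem[L1]=49
25. P0: load  L1  bus=[-]  L1: P0=M P1=I  mem[L1]=49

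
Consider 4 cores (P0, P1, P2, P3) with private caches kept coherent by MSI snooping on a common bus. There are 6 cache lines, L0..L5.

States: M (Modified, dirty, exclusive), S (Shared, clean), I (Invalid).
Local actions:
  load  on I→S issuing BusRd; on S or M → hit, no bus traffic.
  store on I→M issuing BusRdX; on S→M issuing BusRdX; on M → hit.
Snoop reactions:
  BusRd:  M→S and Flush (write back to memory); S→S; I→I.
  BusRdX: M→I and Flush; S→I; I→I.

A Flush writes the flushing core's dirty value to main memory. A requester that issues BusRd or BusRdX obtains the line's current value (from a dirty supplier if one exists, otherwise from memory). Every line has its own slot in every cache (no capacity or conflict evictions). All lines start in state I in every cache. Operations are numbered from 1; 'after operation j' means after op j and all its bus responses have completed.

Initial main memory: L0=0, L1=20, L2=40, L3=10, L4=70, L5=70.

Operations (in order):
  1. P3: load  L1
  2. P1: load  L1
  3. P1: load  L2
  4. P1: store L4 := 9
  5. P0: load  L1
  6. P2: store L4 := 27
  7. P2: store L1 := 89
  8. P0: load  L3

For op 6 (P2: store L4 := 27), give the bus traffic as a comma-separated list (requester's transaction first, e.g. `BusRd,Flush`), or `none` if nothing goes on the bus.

bus = BusRdX,Flush

1. P3: load  L1  bus=[BusRd]  L1: P0=I P1=I P2=I P3=S  mem[L1]=20
2. P1: load  L1  bus=[BusRd]  L1: P0=I P1=S P2=I P3=S  mem[L1]=20
3. P1: load  L2  bus=[BusRd]  L2: P0=I P1=S P2=I P3=I  mem[L2]=40
4. P1: store L4 := 9  bus=[BusRdX]  L4: P0=I P1=M P2=I P3=I  mem[L4]=70
5. P0: load  L1  bus=[BusRd]  L1: P0=S P1=S P2=I P3=S  mem[L1]=20
6. P2: store L4 := 27  bus=[BusRdX,Flush]  L4: P0=I P1=I P2=M P3=I  mem[L4]=9
7. P2: store L1 := 89  bus=[BusRdX]  L1: P0=I P1=I P2=M P3=I  mem[L1]=20
8. P0: load  L3  bus=[BusRd]  L3: P0=S P1=I P2=I P3=I  mem[L3]=10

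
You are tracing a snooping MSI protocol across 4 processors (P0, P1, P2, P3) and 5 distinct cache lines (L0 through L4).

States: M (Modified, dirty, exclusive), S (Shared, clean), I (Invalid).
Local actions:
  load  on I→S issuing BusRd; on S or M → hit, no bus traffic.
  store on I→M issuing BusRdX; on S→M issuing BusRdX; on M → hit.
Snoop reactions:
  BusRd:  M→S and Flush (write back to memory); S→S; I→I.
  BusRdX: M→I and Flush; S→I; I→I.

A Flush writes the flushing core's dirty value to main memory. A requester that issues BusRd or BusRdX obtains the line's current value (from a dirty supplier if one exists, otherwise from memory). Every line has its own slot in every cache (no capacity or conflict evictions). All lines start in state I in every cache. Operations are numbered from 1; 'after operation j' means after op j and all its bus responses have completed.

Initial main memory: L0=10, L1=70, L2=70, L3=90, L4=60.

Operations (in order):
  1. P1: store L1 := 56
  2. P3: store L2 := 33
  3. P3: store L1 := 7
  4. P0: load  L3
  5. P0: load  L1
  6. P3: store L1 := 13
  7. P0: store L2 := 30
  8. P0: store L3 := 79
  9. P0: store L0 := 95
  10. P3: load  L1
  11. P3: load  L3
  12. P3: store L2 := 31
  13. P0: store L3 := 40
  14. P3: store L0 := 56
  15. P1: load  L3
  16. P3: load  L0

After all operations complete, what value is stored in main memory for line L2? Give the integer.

[1] P1: store L1 := 56 | P0:I, P1:M(56), P2:I, P3:I | bus: BusRdX
[2] P3: store L2 := 33 | P0:I, P1:I, P2:I, P3:M(33) | bus: BusRdX
[3] P3: store L1 := 7 | P0:I, P1:I, P2:I, P3:M(7) | bus: BusRdX,Flush
[4] P0: load  L3 | P0:S(90), P1:I, P2:I, P3:I | bus: BusRd
[5] P0: load  L1 | P0:S(7), P1:I, P2:I, P3:S(7) | bus: BusRd,Flush
[6] P3: store L1 := 13 | P0:I, P1:I, P2:I, P3:M(13) | bus: BusRdX
[7] P0: store L2 := 30 | P0:M(30), P1:I, P2:I, P3:I | bus: BusRdX,Flush
[8] P0: store L3 := 79 | P0:M(79), P1:I, P2:I, P3:I | bus: BusRdX
[9] P0: store L0 := 95 | P0:M(95), P1:I, P2:I, P3:I | bus: BusRdX
[10] P3: load  L1 | P0:I, P1:I, P2:I, P3:M(13) | bus: none
[11] P3: load  L3 | P0:S(79), P1:I, P2:I, P3:S(79) | bus: BusRd,Flush
[12] P3: store L2 := 31 | P0:I, P1:I, P2:I, P3:M(31) | bus: BusRdX,Flush
[13] P0: store L3 := 40 | P0:M(40), P1:I, P2:I, P3:I | bus: BusRdX
[14] P3: store L0 := 56 | P0:I, P1:I, P2:I, P3:M(56) | bus: BusRdX,Flush
[15] P1: load  L3 | P0:S(40), P1:S(40), P2:I, P3:I | bus: BusRd,Flush
[16] P3: load  L0 | P0:I, P1:I, P2:I, P3:M(56) | bus: none

memory[L2] = 30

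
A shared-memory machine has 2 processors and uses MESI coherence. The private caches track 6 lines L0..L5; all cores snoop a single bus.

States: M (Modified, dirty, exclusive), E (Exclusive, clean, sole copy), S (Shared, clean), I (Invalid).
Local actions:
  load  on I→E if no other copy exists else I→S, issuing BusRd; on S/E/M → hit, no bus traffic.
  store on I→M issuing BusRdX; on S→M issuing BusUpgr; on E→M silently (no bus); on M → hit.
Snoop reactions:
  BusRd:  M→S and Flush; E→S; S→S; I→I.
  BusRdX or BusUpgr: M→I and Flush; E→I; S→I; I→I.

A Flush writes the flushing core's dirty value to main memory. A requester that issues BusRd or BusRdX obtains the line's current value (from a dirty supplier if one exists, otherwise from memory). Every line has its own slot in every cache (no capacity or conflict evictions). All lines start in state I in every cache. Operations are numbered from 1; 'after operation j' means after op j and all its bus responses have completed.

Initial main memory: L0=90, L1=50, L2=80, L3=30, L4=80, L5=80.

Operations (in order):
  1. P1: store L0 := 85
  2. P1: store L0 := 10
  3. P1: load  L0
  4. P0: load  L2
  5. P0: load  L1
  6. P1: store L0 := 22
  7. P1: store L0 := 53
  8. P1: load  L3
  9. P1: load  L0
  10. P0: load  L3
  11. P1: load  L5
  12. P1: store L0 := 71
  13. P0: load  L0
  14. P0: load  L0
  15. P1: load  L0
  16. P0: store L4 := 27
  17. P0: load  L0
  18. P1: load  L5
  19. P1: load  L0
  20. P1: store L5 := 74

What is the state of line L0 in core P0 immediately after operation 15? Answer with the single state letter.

1. P1: store L0 := 85  bus=[BusRdX]  L0: P0=I P1=M  mem[L0]=90
2. P1: store L0 := 10  bus=[-]  L0: P0=I P1=M  mem[L0]=90
3. P1: load  L0  bus=[-]  L0: P0=I P1=M  mem[L0]=90
4. P0: load  L2  bus=[BusRd]  L2: P0=E P1=I  mem[L2]=80
5. P0: load  L1  bus=[BusRd]  L1: P0=E P1=I  mem[L1]=50
6. P1: store L0 := 22  bus=[-]  L0: P0=I P1=M  mem[L0]=90
7. P1: store L0 := 53  bus=[-]  L0: P0=I P1=M  mem[L0]=90
8. P1: load  L3  bus=[BusRd]  L3: P0=I P1=E  mem[L3]=30
9. P1: load  L0  bus=[-]  L0: P0=I P1=M  mem[L0]=90
10. P0: load  L3  bus=[BusRd]  L3: P0=S P1=S  mem[L3]=30
11. P1: load  L5  bus=[BusRd]  L5: P0=I P1=E  mem[L5]=80
12. P1: store L0 := 71  bus=[-]  L0: P0=I P1=M  mem[L0]=90
13. P0: load  L0  bus=[BusRd,Flush]  L0: P0=S P1=S  mem[L0]=71
14. P0: load  L0  bus=[-]  L0: P0=S P1=S  mem[L0]=71
15. P1: load  L0  bus=[-]  L0: P0=S P1=S  mem[L0]=71
16. P0: store L4 := 27  bus=[BusRdX]  L4: P0=M P1=I  mem[L4]=80
17. P0: load  L0  bus=[-]  L0: P0=S P1=S  mem[L0]=71
18. P1: load  L5  bus=[-]  L5: P0=I P1=E  mem[L5]=80
19. P1: load  L0  bus=[-]  L0: P0=S P1=S  mem[L0]=71
20. P1: store L5 := 74  bus=[-]  L5: P0=I P1=M  mem[L5]=80

state = S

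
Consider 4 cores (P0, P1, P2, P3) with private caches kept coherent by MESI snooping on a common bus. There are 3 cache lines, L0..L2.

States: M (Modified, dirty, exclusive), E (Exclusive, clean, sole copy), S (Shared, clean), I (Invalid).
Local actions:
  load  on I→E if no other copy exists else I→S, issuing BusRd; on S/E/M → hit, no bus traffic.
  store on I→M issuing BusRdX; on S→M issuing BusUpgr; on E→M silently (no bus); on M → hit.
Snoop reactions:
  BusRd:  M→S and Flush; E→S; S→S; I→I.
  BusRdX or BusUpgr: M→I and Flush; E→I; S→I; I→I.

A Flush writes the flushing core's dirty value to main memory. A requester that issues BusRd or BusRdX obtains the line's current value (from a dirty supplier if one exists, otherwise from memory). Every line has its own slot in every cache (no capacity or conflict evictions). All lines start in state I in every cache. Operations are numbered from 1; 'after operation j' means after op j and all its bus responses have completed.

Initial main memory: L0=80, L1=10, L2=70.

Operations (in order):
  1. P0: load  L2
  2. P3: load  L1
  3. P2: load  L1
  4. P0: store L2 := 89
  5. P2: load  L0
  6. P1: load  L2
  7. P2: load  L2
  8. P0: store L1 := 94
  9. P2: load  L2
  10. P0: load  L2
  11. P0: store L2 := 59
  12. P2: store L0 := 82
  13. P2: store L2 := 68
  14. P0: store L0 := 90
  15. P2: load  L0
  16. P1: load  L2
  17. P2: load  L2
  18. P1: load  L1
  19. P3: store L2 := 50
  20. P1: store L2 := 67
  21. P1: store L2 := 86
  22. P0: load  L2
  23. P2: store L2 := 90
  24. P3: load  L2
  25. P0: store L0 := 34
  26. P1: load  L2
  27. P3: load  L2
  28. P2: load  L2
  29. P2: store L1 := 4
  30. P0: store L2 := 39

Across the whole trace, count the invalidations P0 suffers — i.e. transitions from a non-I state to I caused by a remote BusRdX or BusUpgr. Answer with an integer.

invalidations = 3

1. P0: load  L2  bus=[BusRd]  L2: P0=E P1=I P2=I P3=I  mem[L2]=70
2. P3: load  L1  bus=[BusRd]  L1: P0=I P1=I P2=I P3=E  mem[L1]=10
3. P2: load  L1  bus=[BusRd]  L1: P0=I P1=I P2=S P3=S  mem[L1]=10
4. P0: store L2 := 89  bus=[-]  L2: P0=M P1=I P2=I P3=I  mem[L2]=70
5. P2: load  L0  bus=[BusRd]  L0: P0=I P1=I P2=E P3=I  mem[L0]=80
6. P1: load  L2  bus=[BusRd,Flush]  L2: P0=S P1=S P2=I P3=I  mem[L2]=89
7. P2: load  L2  bus=[BusRd]  L2: P0=S P1=S P2=S P3=I  mem[L2]=89
8. P0: store L1 := 94  bus=[BusRdX]  L1: P0=M P1=I P2=I P3=I  mem[L1]=10
9. P2: load  L2  bus=[-]  L2: P0=S P1=S P2=S P3=I  mem[L2]=89
10. P0: load  L2  bus=[-]  L2: P0=S P1=S P2=S P3=I  mem[L2]=89
11. P0: store L2 := 59  bus=[BusUpgr]  L2: P0=M P1=I P2=I P3=I  mem[L2]=89
12. P2: store L0 := 82  bus=[-]  L0: P0=I P1=I P2=M P3=I  mem[L0]=80
13. P2: store L2 := 68  bus=[BusRdX,Flush]  L2: P0=I P1=I P2=M P3=I  mem[L2]=59
14. P0: store L0 := 90  bus=[BusRdX,Flush]  L0: P0=M P1=I P2=I P3=I  mem[L0]=82
15. P2: load  L0  bus=[BusRd,Flush]  L0: P0=S P1=I P2=S P3=I  mem[L0]=90
16. P1: load  L2  bus=[BusRd,Flush]  L2: P0=I P1=S P2=S P3=I  mem[L2]=68
17. P2: load  L2  bus=[-]  L2: P0=I P1=S P2=S P3=I  mem[L2]=68
18. P1: load  L1  bus=[BusRd,Flush]  L1: P0=S P1=S P2=I P3=I  mem[L1]=94
19. P3: store L2 := 50  bus=[BusRdX]  L2: P0=I P1=I P2=I P3=M  mem[L2]=68
20. P1: store L2 := 67  bus=[BusRdX,Flush]  L2: P0=I P1=M P2=I P3=I  mem[L2]=50
21. P1: store L2 := 86  bus=[-]  L2: P0=I P1=M P2=I P3=I  mem[L2]=50
22. P0: load  L2  bus=[BusRd,Flush]  L2: P0=S P1=S P2=I P3=I  mem[L2]=86
23. P2: store L2 := 90  bus=[BusRdX]  L2: P0=I P1=I P2=M P3=I  mem[L2]=86
24. P3: load  L2  bus=[BusRd,Flush]  L2: P0=I P1=I P2=S P3=S  mem[L2]=90
25. P0: store L0 := 34  bus=[BusUpgr]  L0: P0=M P1=I P2=I P3=I  mem[L0]=90
26. P1: load  L2  bus=[BusRd]  L2: P0=I P1=S P2=S P3=S  mem[L2]=90
27. P3: load  L2  bus=[-]  L2: P0=I P1=S P2=S P3=S  mem[L2]=90
28. P2: load  L2  bus=[-]  L2: P0=I P1=S P2=S P3=S  mem[L2]=90
29. P2: store L1 := 4  bus=[BusRdX]  L1: P0=I P1=I P2=M P3=I  mem[L1]=94
30. P0: store L2 := 39  bus=[BusRdX]  L2: P0=M P1=I P2=I P3=I  mem[L2]=90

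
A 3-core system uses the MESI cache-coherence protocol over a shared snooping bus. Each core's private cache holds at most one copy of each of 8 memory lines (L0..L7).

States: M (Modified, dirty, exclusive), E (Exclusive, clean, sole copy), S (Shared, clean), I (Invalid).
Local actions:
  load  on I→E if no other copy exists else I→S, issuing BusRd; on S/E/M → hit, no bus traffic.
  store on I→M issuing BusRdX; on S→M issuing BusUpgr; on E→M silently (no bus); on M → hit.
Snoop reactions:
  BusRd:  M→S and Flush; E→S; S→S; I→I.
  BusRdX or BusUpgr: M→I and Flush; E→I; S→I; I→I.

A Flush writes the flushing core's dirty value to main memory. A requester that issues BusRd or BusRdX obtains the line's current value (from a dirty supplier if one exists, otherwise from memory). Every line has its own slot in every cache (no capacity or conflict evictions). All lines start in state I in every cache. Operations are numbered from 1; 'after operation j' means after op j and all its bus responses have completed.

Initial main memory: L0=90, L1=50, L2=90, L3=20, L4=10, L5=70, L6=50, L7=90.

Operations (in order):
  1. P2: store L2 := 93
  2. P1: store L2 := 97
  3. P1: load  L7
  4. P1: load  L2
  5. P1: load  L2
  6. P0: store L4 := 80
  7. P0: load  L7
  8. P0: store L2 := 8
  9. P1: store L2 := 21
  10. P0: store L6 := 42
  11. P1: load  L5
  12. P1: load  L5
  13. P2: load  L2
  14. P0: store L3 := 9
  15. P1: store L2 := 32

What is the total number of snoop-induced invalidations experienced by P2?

1. P2: store L2 := 93  bus=[BusRdX]  L2: P0=I P1=I P2=M  mem[L2]=90
2. P1: store L2 := 97  bus=[BusRdX,Flush]  L2: P0=I P1=M P2=I  mem[L2]=93
3. P1: load  L7  bus=[BusRd]  L7: P0=I P1=E P2=I  mem[L7]=90
4. P1: load  L2  bus=[-]  L2: P0=I P1=M P2=I  mem[L2]=93
5. P1: load  L2  bus=[-]  L2: P0=I P1=M P2=I  mem[L2]=93
6. P0: store L4 := 80  bus=[BusRdX]  L4: P0=M P1=I P2=I  mem[L4]=10
7. P0: load  L7  bus=[BusRd]  L7: P0=S P1=S P2=I  mem[L7]=90
8. P0: store L2 := 8  bus=[BusRdX,Flush]  L2: P0=M P1=I P2=I  mem[L2]=97
9. P1: store L2 := 21  bus=[BusRdX,Flush]  L2: P0=I P1=M P2=I  mem[L2]=8
10. P0: store L6 := 42  bus=[BusRdX]  L6: P0=M P1=I P2=I  mem[L6]=50
11. P1: load  L5  bus=[BusRd]  L5: P0=I P1=E P2=I  mem[L5]=70
12. P1: load  L5  bus=[-]  L5: P0=I P1=E P2=I  mem[L5]=70
13. P2: load  L2  bus=[BusRd,Flush]  L2: P0=I P1=S P2=S  mem[L2]=21
14. P0: store L3 := 9  bus=[BusRdX]  L3: P0=M P1=I P2=I  mem[L3]=20
15. P1: store L2 := 32  bus=[BusUpgr]  L2: P0=I P1=M P2=I  mem[L2]=21

invalidations = 2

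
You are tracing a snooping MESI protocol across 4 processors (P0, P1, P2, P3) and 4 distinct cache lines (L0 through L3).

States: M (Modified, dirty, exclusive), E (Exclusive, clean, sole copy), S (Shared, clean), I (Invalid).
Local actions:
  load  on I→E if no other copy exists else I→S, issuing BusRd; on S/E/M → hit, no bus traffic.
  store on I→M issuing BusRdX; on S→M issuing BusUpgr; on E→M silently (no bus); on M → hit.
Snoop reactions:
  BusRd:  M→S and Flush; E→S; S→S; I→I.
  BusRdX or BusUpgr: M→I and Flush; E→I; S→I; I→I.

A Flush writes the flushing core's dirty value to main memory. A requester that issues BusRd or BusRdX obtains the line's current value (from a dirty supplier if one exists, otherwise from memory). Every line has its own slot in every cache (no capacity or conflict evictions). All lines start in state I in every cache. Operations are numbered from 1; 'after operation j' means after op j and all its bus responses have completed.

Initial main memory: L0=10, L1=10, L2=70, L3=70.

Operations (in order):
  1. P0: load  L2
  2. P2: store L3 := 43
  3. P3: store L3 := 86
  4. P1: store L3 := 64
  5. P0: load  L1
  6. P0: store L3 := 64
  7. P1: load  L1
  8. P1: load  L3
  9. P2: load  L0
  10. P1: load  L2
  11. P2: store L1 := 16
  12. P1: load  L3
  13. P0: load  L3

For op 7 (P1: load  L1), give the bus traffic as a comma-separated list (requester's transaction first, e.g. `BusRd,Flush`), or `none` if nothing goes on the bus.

bus = BusRd

step 1: P0: load  L2  ⟶  EIII  (L2)  txn=BusRd  M[L2]=70
step 2: P2: store L3 := 43  ⟶  IIMI  (L3)  txn=BusRdX  M[L3]=70
step 3: P3: store L3 := 86  ⟶  IIIM  (L3)  txn=BusRdX+Flush  M[L3]=43
step 4: P1: store L3 := 64  ⟶  IMII  (L3)  txn=BusRdX+Flush  M[L3]=86
step 5: P0: load  L1  ⟶  EIII  (L1)  txn=BusRd  M[L1]=10
step 6: P0: store L3 := 64  ⟶  MIII  (L3)  txn=BusRdX+Flush  M[L3]=64
step 7: P1: load  L1  ⟶  SSII  (L1)  txn=BusRd  M[L1]=10
step 8: P1: load  L3  ⟶  SSII  (L3)  txn=BusRd+Flush  M[L3]=64
step 9: P2: load  L0  ⟶  IIEI  (L0)  txn=BusRd  M[L0]=10
step 10: P1: load  L2  ⟶  SSII  (L2)  txn=BusRd  M[L2]=70
step 11: P2: store L1 := 16  ⟶  IIMI  (L1)  txn=BusRdX  M[L1]=10
step 12: P1: load  L3  ⟶  SSII  (L3)  txn=∅  M[L3]=64
step 13: P0: load  L3  ⟶  SSII  (L3)  txn=∅  M[L3]=64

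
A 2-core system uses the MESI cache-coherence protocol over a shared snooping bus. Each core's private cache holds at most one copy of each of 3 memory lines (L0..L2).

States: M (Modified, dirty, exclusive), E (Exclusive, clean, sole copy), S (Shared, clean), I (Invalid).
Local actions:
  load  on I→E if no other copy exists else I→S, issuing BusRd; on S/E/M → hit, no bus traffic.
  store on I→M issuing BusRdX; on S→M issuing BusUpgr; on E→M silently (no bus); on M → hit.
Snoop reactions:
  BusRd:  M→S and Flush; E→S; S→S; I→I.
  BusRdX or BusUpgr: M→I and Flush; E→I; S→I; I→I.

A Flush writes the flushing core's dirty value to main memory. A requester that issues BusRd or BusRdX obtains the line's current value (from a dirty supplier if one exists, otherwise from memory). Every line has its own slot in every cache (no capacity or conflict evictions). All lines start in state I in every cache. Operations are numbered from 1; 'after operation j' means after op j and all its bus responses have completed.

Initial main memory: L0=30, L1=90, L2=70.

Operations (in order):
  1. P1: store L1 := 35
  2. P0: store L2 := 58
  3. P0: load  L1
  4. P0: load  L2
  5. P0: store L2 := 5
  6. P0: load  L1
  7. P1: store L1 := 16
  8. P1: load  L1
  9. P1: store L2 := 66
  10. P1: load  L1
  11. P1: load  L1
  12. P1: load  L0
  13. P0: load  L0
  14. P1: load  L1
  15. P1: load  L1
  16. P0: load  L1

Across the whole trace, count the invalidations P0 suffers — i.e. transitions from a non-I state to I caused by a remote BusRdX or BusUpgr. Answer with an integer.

invalidations = 2

1. P1: store L1 := 35  bus=[BusRdX]  L1: P0=I P1=M  mem[L1]=90
2. P0: store L2 := 58  bus=[BusRdX]  L2: P0=M P1=I  mem[L2]=70
3. P0: load  L1  bus=[BusRd,Flush]  L1: P0=S P1=S  mem[L1]=35
4. P0: load  L2  bus=[-]  L2: P0=M P1=I  mem[L2]=70
5. P0: store L2 := 5  bus=[-]  L2: P0=M P1=I  mem[L2]=70
6. P0: load  L1  bus=[-]  L1: P0=S P1=S  mem[L1]=35
7. P1: store L1 := 16  bus=[BusUpgr]  L1: P0=I P1=M  mem[L1]=35
8. P1: load  L1  bus=[-]  L1: P0=I P1=M  mem[L1]=35
9. P1: store L2 := 66  bus=[BusRdX,Flush]  L2: P0=I P1=M  mem[L2]=5
10. P1: load  L1  bus=[-]  L1: P0=I P1=M  mem[L1]=35
11. P1: load  L1  bus=[-]  L1: P0=I P1=M  mem[L1]=35
12. P1: load  L0  bus=[BusRd]  L0: P0=I P1=E  mem[L0]=30
13. P0: load  L0  bus=[BusRd]  L0: P0=S P1=S  mem[L0]=30
14. P1: load  L1  bus=[-]  L1: P0=I P1=M  mem[L1]=35
15. P1: load  L1  bus=[-]  L1: P0=I P1=M  mem[L1]=35
16. P0: load  L1  bus=[BusRd,Flush]  L1: P0=S P1=S  mem[L1]=16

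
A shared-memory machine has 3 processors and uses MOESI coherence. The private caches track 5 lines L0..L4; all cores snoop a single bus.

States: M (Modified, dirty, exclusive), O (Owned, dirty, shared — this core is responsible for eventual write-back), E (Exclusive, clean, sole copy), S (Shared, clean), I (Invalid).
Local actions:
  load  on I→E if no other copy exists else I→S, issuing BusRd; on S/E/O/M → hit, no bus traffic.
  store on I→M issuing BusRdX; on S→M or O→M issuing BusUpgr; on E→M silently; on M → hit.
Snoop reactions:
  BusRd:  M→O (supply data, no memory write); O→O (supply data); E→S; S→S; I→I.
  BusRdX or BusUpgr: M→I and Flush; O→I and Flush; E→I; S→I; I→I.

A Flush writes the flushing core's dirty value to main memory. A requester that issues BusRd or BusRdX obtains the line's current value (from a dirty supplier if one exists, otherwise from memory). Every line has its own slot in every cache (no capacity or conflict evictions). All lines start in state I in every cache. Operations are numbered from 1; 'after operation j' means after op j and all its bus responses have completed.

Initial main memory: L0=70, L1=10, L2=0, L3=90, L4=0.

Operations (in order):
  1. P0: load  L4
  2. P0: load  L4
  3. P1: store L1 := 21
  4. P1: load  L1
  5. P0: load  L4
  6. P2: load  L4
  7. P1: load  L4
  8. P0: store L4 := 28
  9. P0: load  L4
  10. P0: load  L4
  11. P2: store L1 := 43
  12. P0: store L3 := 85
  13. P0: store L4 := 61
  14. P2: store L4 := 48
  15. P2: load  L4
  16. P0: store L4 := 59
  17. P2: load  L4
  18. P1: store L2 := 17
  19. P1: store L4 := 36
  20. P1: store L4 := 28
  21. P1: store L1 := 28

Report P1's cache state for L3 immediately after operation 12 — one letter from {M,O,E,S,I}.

state = I

  op1 P0: load  L4 → E/I/I on L4; bus BusRd; mem=0
  op2 P0: load  L4 → E/I/I on L4; bus (none); mem=0
  op3 P1: store L1 := 21 → I/M/I on L1; bus BusRdX; mem=10
  op4 P1: load  L1 → I/M/I on L1; bus (none); mem=10
  op5 P0: load  L4 → E/I/I on L4; bus (none); mem=0
  op6 P2: load  L4 → S/I/S on L4; bus BusRd; mem=0
  op7 P1: load  L4 → S/S/S on L4; bus BusRd; mem=0
  op8 P0: store L4 := 28 → M/I/I on L4; bus BusUpgr; mem=0
  op9 P0: load  L4 → M/I/I on L4; bus (none); mem=0
  op10 P0: load  L4 → M/I/I on L4; bus (none); mem=0
  op11 P2: store L1 := 43 → I/I/M on L1; bus BusRdX Flush; mem=21
  op12 P0: store L3 := 85 → M/I/I on L3; bus BusRdX; mem=90
  op13 P0: store L4 := 61 → M/I/I on L4; bus (none); mem=0
  op14 P2: store L4 := 48 → I/I/M on L4; bus BusRdX Flush; mem=61
  op15 P2: load  L4 → I/I/M on L4; bus (none); mem=61
  op16 P0: store L4 := 59 → M/I/I on L4; bus BusRdX Flush; mem=48
  op17 P2: load  L4 → O/I/S on L4; bus BusRd; mem=48
  op18 P1: store L2 := 17 → I/M/I on L2; bus BusRdX; mem=0
  op19 P1: store L4 := 36 → I/M/I on L4; bus BusRdX Flush; mem=59
  op20 P1: store L4 := 28 → I/M/I on L4; bus (none); mem=59
  op21 P1: store L1 := 28 → I/M/I on L1; bus BusRdX Flush; mem=43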